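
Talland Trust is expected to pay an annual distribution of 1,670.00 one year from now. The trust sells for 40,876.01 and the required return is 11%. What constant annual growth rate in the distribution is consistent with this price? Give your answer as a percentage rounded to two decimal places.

6.91%

P = D₁/(r−g) ⇒ g = r − D₁/P = 0.11 − 1,670.00/40,876.01 = 0.069145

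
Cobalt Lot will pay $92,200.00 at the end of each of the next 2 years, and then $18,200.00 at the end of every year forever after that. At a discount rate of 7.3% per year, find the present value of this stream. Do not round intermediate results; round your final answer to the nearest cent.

$382554.13

PV of 2-year annuity: $92,200.00 × [1 − (1+0.073)^−2] / 0.073 = 166008.67345
Perpetuity value at year 2: $18,200.00 / 0.073 = 249315.06849
PV of perpetuity: 249315.06849 / (1+0.073)^2 = 216545.46050
Total PV = 166008.67345 + 216545.46050 = 382554.13396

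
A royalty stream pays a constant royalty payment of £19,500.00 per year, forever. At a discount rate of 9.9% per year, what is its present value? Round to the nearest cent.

£196969.70

Level perpetuity: PV = C / r = £19,500.00 / 0.099 = £196,969.70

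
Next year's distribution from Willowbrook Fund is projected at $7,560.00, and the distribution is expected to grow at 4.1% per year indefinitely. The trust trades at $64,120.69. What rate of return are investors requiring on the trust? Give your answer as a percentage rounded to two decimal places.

15.89%

P = D₁/(r − g) ⇒ r = D₁/P + g = $7,560.0000/$64,120.69 + 0.041 = 0.117903 + 0.041 = 0.158903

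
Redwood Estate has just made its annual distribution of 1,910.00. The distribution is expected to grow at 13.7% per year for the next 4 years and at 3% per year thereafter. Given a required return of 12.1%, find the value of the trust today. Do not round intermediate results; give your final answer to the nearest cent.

D_1 = 2171.67000
D_2 = 2469.18879
D_3 = 2807.46765
D_4 = 3192.09072
Terminal value at year 4: TV = D_4×(1+g_2)/(r−g_2) = 3287.85344/0.091 = 36130.25763
P_0 = D_1/(1+r)^1 + D_2/(1+r)^2 + D_3/(1+r)^3 + D_4/(1+r)^4 + TV/(1+r)^4
    = 1937.26137 + 1964.91185 + 1992.95698 + 2021.40239 + 22879.60951 = 30796.14210

30796.14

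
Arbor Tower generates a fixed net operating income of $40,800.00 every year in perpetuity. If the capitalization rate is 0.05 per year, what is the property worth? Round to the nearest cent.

Level perpetuity: PV = C / r = $40,800.00 / 0.05 = $816,000.00

$816000.00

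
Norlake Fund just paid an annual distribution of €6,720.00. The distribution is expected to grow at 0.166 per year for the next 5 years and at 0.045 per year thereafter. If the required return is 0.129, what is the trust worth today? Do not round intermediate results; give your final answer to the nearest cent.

€135278.05

D_1 = 7835.52000
D_2 = 9136.21632
D_3 = 10652.82823
D_4 = 12421.19772
D_5 = 14483.11654
Terminal value at year 5: TV = D_5×(1+g_2)/(r−g_2) = 15134.85678/0.084 = 180176.86643
P_0 = D_1/(1+r)^1 + D_2/(1+r)^2 + D_3/(1+r)^3 + D_4/(1+r)^4 + D_5/(1+r)^5 + TV/(1+r)^5
    = 6940.23029 + 7167.67805 + 7402.57981 + 7645.17986 + 7895.73048 + 98226.64709 = 135278.04560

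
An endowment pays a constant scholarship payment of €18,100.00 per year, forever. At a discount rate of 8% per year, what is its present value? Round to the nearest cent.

€226250.00

Level perpetuity: PV = C / r = €18,100.00 / 0.08 = €226,250.00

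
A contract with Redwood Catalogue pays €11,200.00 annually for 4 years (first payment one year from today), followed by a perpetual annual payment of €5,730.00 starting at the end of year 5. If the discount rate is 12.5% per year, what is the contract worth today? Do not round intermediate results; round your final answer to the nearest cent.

€62280.85

PV of 4-year annuity: €11,200.00 × [1 − (1+0.125)^−4] / 0.125 = 33663.16110
Perpetuity value at year 4: €5,730.00 / 0.125 = 45840.00000
PV of perpetuity: 45840.00000 / (1+0.125)^4 = 28617.68633
Total PV = 33663.16110 + 28617.68633 = 62280.84743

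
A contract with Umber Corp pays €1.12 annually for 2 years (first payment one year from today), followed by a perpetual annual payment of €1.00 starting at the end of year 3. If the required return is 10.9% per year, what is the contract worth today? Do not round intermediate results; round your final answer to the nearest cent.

PV of 2-year annuity: €1.12 × [1 − (1+0.109)^−2] / 0.109 = 1.92058
Perpetuity value at year 2: €1.00 / 0.109 = 9.17431
PV of perpetuity: 9.17431 / (1+0.109)^2 = 7.45951
Total PV = 1.92058 + 7.45951 = 9.38009

€9.38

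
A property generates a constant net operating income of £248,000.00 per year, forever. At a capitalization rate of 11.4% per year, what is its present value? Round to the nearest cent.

£2175438.60

Level perpetuity: PV = C / r = £248,000.00 / 0.114 = £2,175,438.60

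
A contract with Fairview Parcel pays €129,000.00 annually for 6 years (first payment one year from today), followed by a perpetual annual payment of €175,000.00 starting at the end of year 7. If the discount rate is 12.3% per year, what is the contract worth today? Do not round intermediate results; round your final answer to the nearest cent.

€1235235.55

PV of 6-year annuity: €129,000.00 × [1 − (1+0.123)^−6] / 0.123 = 525895.63483
Perpetuity value at year 6: €175,000.00 / 0.123 = 1422764.22764
PV of perpetuity: 1422764.22764 / (1+0.123)^6 = 709339.91683
Total PV = 525895.63483 + 709339.91683 = 1235235.55166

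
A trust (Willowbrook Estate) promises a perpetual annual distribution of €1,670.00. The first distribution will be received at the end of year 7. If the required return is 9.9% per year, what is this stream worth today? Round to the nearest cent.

Value at end of year 6: C / r = €1,670.00 / 0.099 = €16,868.6869
Discount to today: PV = €16,868.6869 / (1 + 0.099)^6 = €16,868.6869 / 1.761920 = €9,574.04

€9574.04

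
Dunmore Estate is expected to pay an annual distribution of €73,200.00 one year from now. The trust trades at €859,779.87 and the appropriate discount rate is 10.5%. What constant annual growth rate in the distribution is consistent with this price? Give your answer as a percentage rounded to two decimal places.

P = D₁/(r−g) ⇒ g = r − D₁/P = 0.105 − €73,200.00/€859,779.87 = 0.019862

1.99%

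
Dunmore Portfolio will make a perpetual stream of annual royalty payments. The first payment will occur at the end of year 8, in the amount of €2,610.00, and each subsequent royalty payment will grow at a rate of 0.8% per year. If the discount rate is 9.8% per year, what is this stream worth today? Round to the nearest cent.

€15072.37

Value at end of year 7: C₁ / (r − g) = €2,610.00 / (0.098 − 0.008) = €29,000.0000
Discount to today: PV = €29,000.0000 / (1 + 0.098)^7 = €29,000.0000 / 1.924050 = €15,072.37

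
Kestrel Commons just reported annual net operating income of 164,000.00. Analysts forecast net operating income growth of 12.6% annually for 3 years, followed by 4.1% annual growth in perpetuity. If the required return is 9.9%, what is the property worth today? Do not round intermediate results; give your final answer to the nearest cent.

3682411.01

D_1 = 184664.00000
D_2 = 207931.66400
D_3 = 234131.05366
Terminal value at year 3: TV = D_3×(1+g_2)/(r−g_2) = 243730.42686/0.058 = 4202248.73904
P_0 = D_1/(1+r)^1 + D_2/(1+r)^2 + D_3/(1+r)^3 + TV/(1+r)^3
    = 168029.11738 + 172157.22126 + 176386.74353 + 3165837.93135 = 3682411.01353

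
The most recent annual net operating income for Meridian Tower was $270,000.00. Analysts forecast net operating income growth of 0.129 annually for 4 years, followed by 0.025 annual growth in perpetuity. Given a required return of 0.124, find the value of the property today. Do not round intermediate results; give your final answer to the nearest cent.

$3937592.84

D_1 = 304830.00000
D_2 = 344153.07000
D_3 = 388548.81603
D_4 = 438671.61330
Terminal value at year 4: TV = D_4×(1+g_2)/(r−g_2) = 449638.40363/0.099 = 4541802.05687
P_0 = D_1/(1+r)^1 + D_2/(1+r)^2 + D_3/(1+r)^3 + D_4/(1+r)^4 + TV/(1+r)^4
    = 271201.06762 + 272407.47806 + 273619.25510 + 274836.42260 + 2845528.61784 = 3937592.84121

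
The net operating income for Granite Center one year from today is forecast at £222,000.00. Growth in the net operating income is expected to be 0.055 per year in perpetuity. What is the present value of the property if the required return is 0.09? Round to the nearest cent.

Growing perpetuity: P = D₁ / (r − g) = £222,000.0000 / (0.09 − 0.055) = £6,342,857.14

£6342857.14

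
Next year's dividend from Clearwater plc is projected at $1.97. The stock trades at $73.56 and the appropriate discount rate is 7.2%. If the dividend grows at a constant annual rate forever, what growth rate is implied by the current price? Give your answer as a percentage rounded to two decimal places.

4.52%

P = D₁/(r−g) ⇒ g = r − D₁/P = 0.072 − $1.97/$73.56 = 0.045219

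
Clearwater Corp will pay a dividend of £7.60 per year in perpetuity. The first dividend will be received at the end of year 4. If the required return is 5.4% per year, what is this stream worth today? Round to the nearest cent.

Value at end of year 3: C / r = £7.60 / 0.054 = £140.7407
Discount to today: PV = £140.7407 / (1 + 0.054)^3 = £140.7407 / 1.170905 = £120.20

£120.20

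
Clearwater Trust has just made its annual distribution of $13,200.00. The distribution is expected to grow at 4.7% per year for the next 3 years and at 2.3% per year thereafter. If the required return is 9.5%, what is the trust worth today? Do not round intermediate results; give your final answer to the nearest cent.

D_1 = 13820.40000
D_2 = 14469.95880
D_3 = 15150.04686
Terminal value at year 3: TV = D_3×(1+g_2)/(r−g_2) = 15498.49794/0.072 = 215256.91585
P_0 = D_1/(1+r)^1 + D_2/(1+r)^2 + D_3/(1+r)^3 + TV/(1+r)^3
    = 12621.36986 + 12068.10433 + 11539.09154 + 163951.25899 = 200179.82473

$200179.82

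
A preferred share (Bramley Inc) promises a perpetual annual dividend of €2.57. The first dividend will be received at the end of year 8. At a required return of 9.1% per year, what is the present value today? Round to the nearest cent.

€15.35

Value at end of year 7: C / r = €2.57 / 0.091 = €28.2418
Discount to today: PV = €28.2418 / (1 + 0.091)^7 = €28.2418 / 1.839811 = €15.35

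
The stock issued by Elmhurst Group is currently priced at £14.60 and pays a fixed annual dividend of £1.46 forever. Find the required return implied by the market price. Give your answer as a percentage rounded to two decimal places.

10.00%

P = C/r ⇒ r = C/P = £1.46/£14.60 = 0.100000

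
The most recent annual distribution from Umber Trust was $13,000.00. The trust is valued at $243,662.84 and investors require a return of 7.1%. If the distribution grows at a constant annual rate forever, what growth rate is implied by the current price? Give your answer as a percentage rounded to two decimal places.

P = D₀(1+g)/(r−g) ⇒ P(r−g) = D₀(1+g) ⇒ g(P+D₀) = P·r − D₀
g = (P·r − D₀)/(P + D₀) = ($243,662.84×0.071 − $13,000.00) / ($243,662.84 + $13,000.00) = 0.016754

1.68%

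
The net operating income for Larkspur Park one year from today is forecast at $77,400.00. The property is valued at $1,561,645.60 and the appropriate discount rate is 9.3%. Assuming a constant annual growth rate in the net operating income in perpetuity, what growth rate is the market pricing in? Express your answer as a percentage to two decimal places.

4.34%

P = D₁/(r−g) ⇒ g = r − D₁/P = 0.093 − $77,400.00/$1,561,645.60 = 0.043437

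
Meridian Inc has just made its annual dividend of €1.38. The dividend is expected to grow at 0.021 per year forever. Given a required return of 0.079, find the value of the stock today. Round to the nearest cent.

D₁ = D₀ × (1 + g) = €1.38 × 1.021 = €1.4090
Growing perpetuity: P = D₁ / (r − g) = €1.4090 / (0.079 − 0.021) = €24.29

€24.29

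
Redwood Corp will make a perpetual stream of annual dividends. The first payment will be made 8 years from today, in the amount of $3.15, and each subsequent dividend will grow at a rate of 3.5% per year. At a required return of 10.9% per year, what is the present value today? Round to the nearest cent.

Value at end of year 7: C₁ / (r − g) = $3.15 / (0.109 − 0.035) = $42.5676
Discount to today: PV = $42.5676 / (1 + 0.109)^7 = $42.5676 / 2.063103 = $20.63

$20.63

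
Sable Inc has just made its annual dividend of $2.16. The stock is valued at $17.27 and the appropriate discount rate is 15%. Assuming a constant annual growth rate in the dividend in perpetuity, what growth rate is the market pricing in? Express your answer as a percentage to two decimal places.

2.22%

P = D₀(1+g)/(r−g) ⇒ P(r−g) = D₀(1+g) ⇒ g(P+D₀) = P·r − D₀
g = (P·r − D₀)/(P + D₀) = ($17.27×0.15 − $2.16) / ($17.27 + $2.16) = 0.022156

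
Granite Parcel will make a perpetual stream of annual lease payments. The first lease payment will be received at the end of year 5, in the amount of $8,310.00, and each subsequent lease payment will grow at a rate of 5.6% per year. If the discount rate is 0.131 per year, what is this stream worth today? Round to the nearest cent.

$67715.70

Value at end of year 4: C₁ / (r − g) = $8,310.00 / (0.131 − 0.056) = $110,800.0000
Discount to today: PV = $110,800.0000 / (1 + 0.131)^4 = $110,800.0000 / 1.636253 = $67,715.70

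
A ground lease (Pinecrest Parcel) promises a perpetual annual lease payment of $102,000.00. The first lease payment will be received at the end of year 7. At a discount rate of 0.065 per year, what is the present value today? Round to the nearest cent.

$1075447.39

Value at end of year 6: C / r = $102,000.00 / 0.065 = $1,569,230.7692
Discount to today: PV = $1,569,230.7692 / (1 + 0.065)^6 = $1,569,230.7692 / 1.459142 = $1,075,447.39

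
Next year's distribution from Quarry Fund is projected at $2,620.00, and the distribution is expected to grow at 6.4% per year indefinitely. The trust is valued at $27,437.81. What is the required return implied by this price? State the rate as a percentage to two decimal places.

P = D₁/(r − g) ⇒ r = D₁/P + g = $2,620.0000/$27,437.81 + 0.064 = 0.095489 + 0.064 = 0.159489

15.95%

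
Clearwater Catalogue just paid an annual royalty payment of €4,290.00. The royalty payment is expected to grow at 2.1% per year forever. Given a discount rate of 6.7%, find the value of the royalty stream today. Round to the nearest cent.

D₁ = D₀ × (1 + g) = €4,290.00 × 1.021 = €4,380.0900
Growing perpetuity: P = D₁ / (r − g) = €4,380.0900 / (0.067 − 0.021) = €95,219.35

€95219.35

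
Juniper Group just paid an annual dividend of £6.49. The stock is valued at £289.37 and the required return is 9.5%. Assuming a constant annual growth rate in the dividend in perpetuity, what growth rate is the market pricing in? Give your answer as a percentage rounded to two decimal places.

7.10%

P = D₀(1+g)/(r−g) ⇒ P(r−g) = D₀(1+g) ⇒ g(P+D₀) = P·r − D₀
g = (P·r − D₀)/(P + D₀) = (£289.37×0.095 − £6.49) / (£289.37 + £6.49) = 0.070980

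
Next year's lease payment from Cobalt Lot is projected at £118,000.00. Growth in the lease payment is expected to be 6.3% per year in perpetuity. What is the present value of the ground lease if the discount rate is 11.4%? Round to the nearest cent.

Growing perpetuity: P = D₁ / (r − g) = £118,000.0000 / (0.114 − 0.063) = £2,313,725.49

£2313725.49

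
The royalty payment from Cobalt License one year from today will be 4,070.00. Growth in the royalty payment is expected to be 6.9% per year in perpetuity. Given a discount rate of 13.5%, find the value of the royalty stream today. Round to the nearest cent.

Growing perpetuity: P = D₁ / (r − g) = 4,070.0000 / (0.135 − 0.069) = 61,666.67

61666.67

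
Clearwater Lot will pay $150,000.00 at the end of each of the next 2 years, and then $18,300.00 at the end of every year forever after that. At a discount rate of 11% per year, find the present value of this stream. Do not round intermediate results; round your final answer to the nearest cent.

$391902.96

PV of 2-year annuity: $150,000.00 × [1 − (1+0.11)^−2] / 0.11 = 256878.50012
Perpetuity value at year 2: $18,300.00 / 0.11 = 166363.63636
PV of perpetuity: 166363.63636 / (1+0.11)^2 = 135024.45935
Total PV = 256878.50012 + 135024.45935 = 391902.95947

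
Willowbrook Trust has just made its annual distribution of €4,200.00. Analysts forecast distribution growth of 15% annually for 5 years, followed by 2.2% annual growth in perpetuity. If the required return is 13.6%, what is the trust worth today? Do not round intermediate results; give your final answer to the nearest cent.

D_1 = 4830.00000
D_2 = 5554.50000
D_3 = 6387.67500
D_4 = 7345.82625
D_5 = 8447.70019
Terminal value at year 5: TV = D_5×(1+g_2)/(r−g_2) = 8633.54959/0.114 = 75732.89115
P_0 = D_1/(1+r)^1 + D_2/(1+r)^2 + D_3/(1+r)^3 + D_4/(1+r)^4 + D_5/(1+r)^5 + TV/(1+r)^5
    = 4251.76056 + 4304.15902 + 4357.20323 + 4410.90116 + 4465.26086 + 40030.67191 = 61819.95675

€61819.96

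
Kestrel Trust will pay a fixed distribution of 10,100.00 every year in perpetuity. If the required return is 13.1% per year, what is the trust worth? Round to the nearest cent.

Level perpetuity: PV = C / r = 10,100.00 / 0.131 = 77,099.24

77099.24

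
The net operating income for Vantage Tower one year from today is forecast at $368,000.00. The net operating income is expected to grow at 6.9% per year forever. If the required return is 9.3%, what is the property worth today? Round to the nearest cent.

Growing perpetuity: P = D₁ / (r − g) = $368,000.0000 / (0.093 − 0.069) = $15,333,333.33

$15333333.33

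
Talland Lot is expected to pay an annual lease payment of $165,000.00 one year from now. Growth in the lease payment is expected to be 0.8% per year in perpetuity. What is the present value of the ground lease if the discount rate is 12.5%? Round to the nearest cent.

$1410256.41

Growing perpetuity: P = D₁ / (r − g) = $165,000.0000 / (0.125 − 0.008) = $1,410,256.41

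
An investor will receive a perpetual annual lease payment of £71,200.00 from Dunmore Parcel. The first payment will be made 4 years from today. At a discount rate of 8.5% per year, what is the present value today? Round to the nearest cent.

£655800.67

Value at end of year 3: C / r = £71,200.00 / 0.085 = £837,647.0588
Discount to today: PV = £837,647.0588 / (1 + 0.085)^3 = £837,647.0588 / 1.277289 = £655,800.67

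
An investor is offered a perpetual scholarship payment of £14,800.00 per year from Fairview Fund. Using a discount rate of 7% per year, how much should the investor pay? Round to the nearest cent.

£211428.57

Level perpetuity: PV = C / r = £14,800.00 / 0.07 = £211,428.57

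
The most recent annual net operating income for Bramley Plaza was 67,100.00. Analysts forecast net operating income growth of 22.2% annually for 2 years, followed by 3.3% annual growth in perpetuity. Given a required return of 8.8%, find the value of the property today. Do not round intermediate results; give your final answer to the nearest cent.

D_1 = 81996.20000
D_2 = 100199.35640
Terminal value at year 2: TV = D_2×(1+g_2)/(r−g_2) = 103505.93516/0.055 = 1881926.09384
P_0 = D_1/(1+r)^1 + D_2/(1+r)^2 + TV/(1+r)^2
    = 75364.15441 + 84646.13666 + 1589808.34863 = 1749818.63971

1749818.64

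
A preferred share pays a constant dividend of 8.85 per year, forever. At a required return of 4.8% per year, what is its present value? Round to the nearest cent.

Level perpetuity: PV = C / r = 8.85 / 0.048 = 184.38

184.38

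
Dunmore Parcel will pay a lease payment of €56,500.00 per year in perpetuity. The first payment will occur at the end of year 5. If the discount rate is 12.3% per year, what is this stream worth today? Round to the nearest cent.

Value at end of year 4: C / r = €56,500.00 / 0.123 = €459,349.5935
Discount to today: PV = €459,349.5935 / (1 + 0.123)^4 = €459,349.5935 / 1.590446 = €288,818.04

€288818.04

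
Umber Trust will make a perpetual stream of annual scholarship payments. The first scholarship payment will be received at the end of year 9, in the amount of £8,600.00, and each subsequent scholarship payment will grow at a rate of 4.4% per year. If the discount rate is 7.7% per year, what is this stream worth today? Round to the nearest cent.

Value at end of year 8: C₁ / (r − g) = £8,600.00 / (0.077 − 0.044) = £260,606.0606
Discount to today: PV = £260,606.0606 / (1 + 0.077)^8 = £260,606.0606 / 1.810196 = £143,965.65

£143965.65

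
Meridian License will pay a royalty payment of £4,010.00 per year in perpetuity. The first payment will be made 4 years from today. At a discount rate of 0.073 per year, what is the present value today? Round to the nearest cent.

Value at end of year 3: C / r = £4,010.00 / 0.073 = £54,931.5068
Discount to today: PV = £54,931.5068 / (1 + 0.073)^3 = £54,931.5068 / 1.235376 = £44,465.41

£44465.41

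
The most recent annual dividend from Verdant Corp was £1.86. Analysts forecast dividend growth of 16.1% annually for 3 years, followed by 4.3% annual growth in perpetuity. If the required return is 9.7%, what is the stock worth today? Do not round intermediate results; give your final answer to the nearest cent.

D_1 = 2.15946
D_2 = 2.50713
D_3 = 2.91078
Terminal value at year 3: TV = D_3×(1+g_2)/(r−g_2) = 3.03595/0.054 = 56.22121
P_0 = D_1/(1+r)^1 + D_2/(1+r)^2 + D_3/(1+r)^3 + TV/(1+r)^3
    = 1.96851 + 2.08336 + 2.20490 + 42.58732 = 48.84409

£48.84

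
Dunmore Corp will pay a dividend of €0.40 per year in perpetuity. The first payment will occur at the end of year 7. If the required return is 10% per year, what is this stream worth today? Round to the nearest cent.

€2.26

Value at end of year 6: C / r = €0.40 / 0.1 = €4.0000
Discount to today: PV = €4.0000 / (1 + 0.1)^6 = €4.0000 / 1.771561 = €2.26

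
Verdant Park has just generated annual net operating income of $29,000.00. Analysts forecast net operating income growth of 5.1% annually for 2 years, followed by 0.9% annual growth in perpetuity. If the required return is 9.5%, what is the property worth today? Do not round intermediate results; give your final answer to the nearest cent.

$368000.67

D_1 = 30479.00000
D_2 = 32033.42900
Terminal value at year 2: TV = D_2×(1+g_2)/(r−g_2) = 32321.72986/0.086 = 375834.06815
P_0 = D_1/(1+r)^1 + D_2/(1+r)^2 + TV/(1+r)^2
    = 27834.70320 + 26716.23110 + 313449.73470 = 368000.66900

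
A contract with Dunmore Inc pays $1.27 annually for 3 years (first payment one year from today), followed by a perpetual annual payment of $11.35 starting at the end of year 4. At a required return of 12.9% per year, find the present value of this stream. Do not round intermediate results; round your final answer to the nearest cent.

PV of 3-year annuity: $1.27 × [1 − (1+0.129)^−3] / 0.129 = 3.00376
Perpetuity value at year 3: $11.35 / 0.129 = 87.98450
PV of perpetuity: 87.98450 / (1+0.129)^3 = 61.13984
Total PV = 3.00376 + 61.13984 = 64.14361

$64.14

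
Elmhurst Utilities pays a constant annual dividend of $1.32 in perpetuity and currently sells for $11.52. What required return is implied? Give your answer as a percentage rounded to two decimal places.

11.46%

P = C/r ⇒ r = C/P = $1.32/$11.52 = 0.114583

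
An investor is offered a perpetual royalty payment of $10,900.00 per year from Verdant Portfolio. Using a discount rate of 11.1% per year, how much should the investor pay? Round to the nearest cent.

$98198.20

Level perpetuity: PV = C / r = $10,900.00 / 0.111 = $98,198.20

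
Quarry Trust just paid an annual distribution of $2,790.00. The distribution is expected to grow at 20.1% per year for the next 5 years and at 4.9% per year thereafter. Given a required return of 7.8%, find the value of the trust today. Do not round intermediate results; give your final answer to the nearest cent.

$192738.55

D_1 = 3350.79000
D_2 = 4024.29879
D_3 = 4833.18285
D_4 = 5804.65260
D_5 = 6971.38777
Terminal value at year 5: TV = D_5×(1+g_2)/(r−g_2) = 7312.98577/0.029 = 252171.92318
P_0 = D_1/(1+r)^1 + D_2/(1+r)^2 + D_3/(1+r)^3 + D_4/(1+r)^4 + D_5/(1+r)^5 + TV/(1+r)^5
    = 3108.33952 + 3463.00163 + 3858.13076 + 4298.34420 + 4788.78607 + 173221.95123 = 192738.55341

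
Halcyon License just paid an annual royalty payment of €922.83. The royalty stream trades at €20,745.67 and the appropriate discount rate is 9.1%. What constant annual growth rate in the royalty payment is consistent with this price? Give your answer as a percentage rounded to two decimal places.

4.45%

P = D₀(1+g)/(r−g) ⇒ P(r−g) = D₀(1+g) ⇒ g(P+D₀) = P·r − D₀
g = (P·r − D₀)/(P + D₀) = (€20,745.67×0.091 − €922.83) / (€20,745.67 + €922.83) = 0.044536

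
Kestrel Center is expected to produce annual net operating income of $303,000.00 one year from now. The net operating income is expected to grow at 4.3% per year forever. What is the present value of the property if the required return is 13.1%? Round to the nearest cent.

$3443181.82

Growing perpetuity: P = D₁ / (r − g) = $303,000.0000 / (0.131 − 0.043) = $3,443,181.82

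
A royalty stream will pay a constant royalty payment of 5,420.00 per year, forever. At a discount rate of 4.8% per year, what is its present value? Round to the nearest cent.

Level perpetuity: PV = C / r = 5,420.00 / 0.048 = 112,916.67

112916.67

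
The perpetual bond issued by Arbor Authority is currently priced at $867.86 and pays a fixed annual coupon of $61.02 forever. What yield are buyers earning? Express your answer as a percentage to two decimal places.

P = C/r ⇒ r = C/P = $61.02/$867.86 = 0.070311

7.03%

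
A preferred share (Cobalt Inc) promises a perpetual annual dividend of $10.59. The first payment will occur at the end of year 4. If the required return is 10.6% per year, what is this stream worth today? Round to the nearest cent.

Value at end of year 3: C / r = $10.59 / 0.106 = $99.9057
Discount to today: PV = $99.9057 / (1 + 0.106)^3 = $99.9057 / 1.352899 = $73.85

$73.85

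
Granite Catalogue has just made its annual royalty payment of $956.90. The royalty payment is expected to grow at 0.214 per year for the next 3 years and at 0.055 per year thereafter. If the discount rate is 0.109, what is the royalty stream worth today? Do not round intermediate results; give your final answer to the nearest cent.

$27973.16

D_1 = 1161.67660
D_2 = 1410.27539
D_3 = 1712.07433
Terminal value at year 3: TV = D_3×(1+g_2)/(r−g_2) = 1806.23841/0.054 = 33448.85952
P_0 = D_1/(1+r)^1 + D_2/(1+r)^2 + D_3/(1+r)^3 + TV/(1+r)^3
    = 1047.49919 + 1146.67630 + 1255.24349 + 24523.73848 = 27973.15745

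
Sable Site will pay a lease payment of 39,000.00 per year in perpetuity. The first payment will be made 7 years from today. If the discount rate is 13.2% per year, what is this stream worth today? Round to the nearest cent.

140414.55

Value at end of year 6: C / r = 39,000.00 / 0.132 = 295,454.5455
Discount to today: PV = 295,454.5455 / (1 + 0.132)^6 = 295,454.5455 / 2.104159 = 140,414.55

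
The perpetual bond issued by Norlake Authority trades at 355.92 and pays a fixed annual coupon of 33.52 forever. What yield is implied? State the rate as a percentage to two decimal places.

P = C/r ⇒ r = C/P = 33.52/355.92 = 0.094178

9.42%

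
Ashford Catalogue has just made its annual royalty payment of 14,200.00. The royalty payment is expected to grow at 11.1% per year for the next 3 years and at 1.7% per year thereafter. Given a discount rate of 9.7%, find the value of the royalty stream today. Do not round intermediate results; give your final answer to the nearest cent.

D_1 = 15776.20000
D_2 = 17527.35820
D_3 = 19472.89496
Terminal value at year 3: TV = D_3×(1+g_2)/(r−g_2) = 19803.93417/0.08 = 247549.17718
P_0 = D_1/(1+r)^1 + D_2/(1+r)^2 + D_3/(1+r)^3 + TV/(1+r)^3
    = 14381.22151 + 14564.75579 + 14750.63234 + 187517.41368 = 231214.02333

231214.02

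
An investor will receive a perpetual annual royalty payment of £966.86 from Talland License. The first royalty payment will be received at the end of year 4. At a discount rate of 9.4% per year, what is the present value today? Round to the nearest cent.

£7855.68

Value at end of year 3: C / r = £966.86 / 0.094 = £10,285.7447
Discount to today: PV = £10,285.7447 / (1 + 0.094)^3 = £10,285.7447 / 1.309339 = £7,855.68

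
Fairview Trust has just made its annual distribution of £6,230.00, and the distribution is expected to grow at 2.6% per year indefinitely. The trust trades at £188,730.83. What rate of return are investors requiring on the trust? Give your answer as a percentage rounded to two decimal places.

D₁ = £6,230.00 × 1.026 = £6,391.9800
P = D₁/(r − g) ⇒ r = D₁/P + g = £6,391.9800/£188,730.83 + 0.026 = 0.033868 + 0.026 = 0.059868

5.99%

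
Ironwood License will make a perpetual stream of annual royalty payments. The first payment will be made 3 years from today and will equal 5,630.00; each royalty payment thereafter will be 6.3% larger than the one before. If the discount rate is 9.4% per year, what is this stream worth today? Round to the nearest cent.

Value at end of year 2: C₁ / (r − g) = 5,630.00 / (0.094 − 0.063) = 181,612.9032
Discount to today: PV = 181,612.9032 / (1 + 0.094)^2 = 181,612.9032 / 1.196836 = 151,744.18

151744.18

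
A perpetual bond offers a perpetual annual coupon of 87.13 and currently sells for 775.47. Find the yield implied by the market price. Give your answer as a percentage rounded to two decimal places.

11.24%

P = C/r ⇒ r = C/P = 87.13/775.47 = 0.112358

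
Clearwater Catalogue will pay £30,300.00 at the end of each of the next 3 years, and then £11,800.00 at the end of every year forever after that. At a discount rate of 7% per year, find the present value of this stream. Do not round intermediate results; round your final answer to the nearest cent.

PV of 3-year annuity: £30,300.00 × [1 − (1+0.07)^−3] / 0.07 = 79516.77615
Perpetuity value at year 3: £11,800.00 / 0.07 = 168571.42857
PV of perpetuity: 168571.42857 / (1+0.07)^3 = 137604.49925
Total PV = 79516.77615 + 137604.49925 = 217121.27539

£217121.28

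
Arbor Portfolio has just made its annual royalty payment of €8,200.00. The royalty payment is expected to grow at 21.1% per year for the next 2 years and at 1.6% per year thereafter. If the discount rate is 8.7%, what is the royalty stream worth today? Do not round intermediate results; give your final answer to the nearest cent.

€164952.21

D_1 = 9930.20000
D_2 = 12025.47220
Terminal value at year 2: TV = D_2×(1+g_2)/(r−g_2) = 12217.87976/0.071 = 172082.81345
P_0 = D_1/(1+r)^1 + D_2/(1+r)^2 + TV/(1+r)^2
    = 9135.41858 + 10177.54545 + 145639.24193 = 164952.20597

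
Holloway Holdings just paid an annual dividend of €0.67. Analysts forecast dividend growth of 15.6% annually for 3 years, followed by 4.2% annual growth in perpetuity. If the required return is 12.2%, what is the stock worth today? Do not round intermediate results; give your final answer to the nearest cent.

D_1 = 0.77452
D_2 = 0.89535
D_3 = 1.03502
Terminal value at year 3: TV = D_3×(1+g_2)/(r−g_2) = 1.07849/0.08 = 13.48112
P_0 = D_1/(1+r)^1 + D_2/(1+r)^2 + D_3/(1+r)^3 + TV/(1+r)^3
    = 0.69030 + 0.71122 + 0.73277 + 9.54437 = 11.67867

€11.68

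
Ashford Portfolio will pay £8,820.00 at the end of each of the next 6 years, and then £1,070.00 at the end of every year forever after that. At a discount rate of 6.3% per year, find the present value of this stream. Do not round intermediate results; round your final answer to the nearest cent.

PV of 6-year annuity: £8,820.00 × [1 − (1+0.063)^−6] / 0.063 = 42964.99143
Perpetuity value at year 6: £1,070.00 / 0.063 = 16984.12698
PV of perpetuity: 16984.12698 / (1+0.063)^6 = 11771.82077
Total PV = 42964.99143 + 11771.82077 = 54736.81220

£54736.81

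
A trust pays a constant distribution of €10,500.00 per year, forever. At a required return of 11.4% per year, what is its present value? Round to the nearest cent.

Level perpetuity: PV = C / r = €10,500.00 / 0.114 = €92,105.26

€92105.26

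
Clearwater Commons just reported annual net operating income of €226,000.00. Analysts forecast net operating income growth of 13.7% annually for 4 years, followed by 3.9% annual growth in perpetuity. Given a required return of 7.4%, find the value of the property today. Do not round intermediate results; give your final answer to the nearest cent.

D_1 = 256962.00000
D_2 = 292165.79400
D_3 = 332192.50778
D_4 = 377702.88134
Terminal value at year 4: TV = D_4×(1+g_2)/(r−g_2) = 392433.29372/0.035 = 11212379.82046
P_0 = D_1/(1+r)^1 + D_2/(1+r)^2 + D_3/(1+r)^3 + D_4/(1+r)^4 + TV/(1+r)^4
    = 239256.98324 + 253291.61075 + 268149.49853 + 283878.93839 + 8427149.05672 = 9471726.08762

€9471726.09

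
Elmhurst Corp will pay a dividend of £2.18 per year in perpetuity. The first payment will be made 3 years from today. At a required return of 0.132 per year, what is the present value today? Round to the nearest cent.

£12.89

Value at end of year 2: C / r = £2.18 / 0.132 = £16.5152
Discount to today: PV = £16.5152 / (1 + 0.132)^2 = £16.5152 / 1.281424 = £12.89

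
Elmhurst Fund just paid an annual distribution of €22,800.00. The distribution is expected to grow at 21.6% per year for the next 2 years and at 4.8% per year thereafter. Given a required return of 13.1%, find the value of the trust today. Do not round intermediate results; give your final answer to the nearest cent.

€383651.48

D_1 = 27724.80000
D_2 = 33713.35680
Terminal value at year 2: TV = D_2×(1+g_2)/(r−g_2) = 35331.59793/0.083 = 425681.90273
P_0 = D_1/(1+r)^1 + D_2/(1+r)^2 + TV/(1+r)^2
    = 24513.52785 + 26355.83543 + 332782.11478 = 383651.47806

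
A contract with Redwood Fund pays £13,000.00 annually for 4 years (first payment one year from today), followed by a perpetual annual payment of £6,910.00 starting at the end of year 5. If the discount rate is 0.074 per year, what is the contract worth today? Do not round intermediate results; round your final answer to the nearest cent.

£113821.58

PV of 4-year annuity: £13,000.00 × [1 − (1+0.074)^−4] / 0.074 = 43639.02260
Perpetuity value at year 4: £6,910.00 / 0.074 = 93378.37838
PV of perpetuity: 93378.37838 / (1+0.074)^4 = 70182.55945
Total PV = 43639.02260 + 70182.55945 = 113821.58204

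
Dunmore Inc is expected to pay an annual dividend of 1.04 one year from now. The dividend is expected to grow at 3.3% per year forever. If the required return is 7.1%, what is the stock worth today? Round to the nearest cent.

Growing perpetuity: P = D₁ / (r − g) = 1.0400 / (0.071 − 0.033) = 27.37

27.37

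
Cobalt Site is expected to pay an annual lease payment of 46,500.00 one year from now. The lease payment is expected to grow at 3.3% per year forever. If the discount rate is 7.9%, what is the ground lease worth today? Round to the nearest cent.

1010869.57

Growing perpetuity: P = D₁ / (r − g) = 46,500.0000 / (0.079 − 0.033) = 1,010,869.57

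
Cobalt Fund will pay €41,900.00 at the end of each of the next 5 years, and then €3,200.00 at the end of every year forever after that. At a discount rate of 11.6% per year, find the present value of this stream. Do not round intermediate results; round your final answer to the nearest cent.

€168484.58

PV of 5-year annuity: €41,900.00 × [1 − (1+0.116)^−5] / 0.116 = 152548.88675
Perpetuity value at year 5: €3,200.00 / 0.116 = 27586.20690
PV of perpetuity: 27586.20690 / (1+0.116)^5 = 15935.69526
Total PV = 152548.88675 + 15935.69526 = 168484.58201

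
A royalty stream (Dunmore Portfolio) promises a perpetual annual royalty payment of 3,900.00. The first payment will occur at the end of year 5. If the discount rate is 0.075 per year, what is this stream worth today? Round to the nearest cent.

Value at end of year 4: C / r = 3,900.00 / 0.075 = 52,000.0000
Discount to today: PV = 52,000.0000 / (1 + 0.075)^4 = 52,000.0000 / 1.335469 = 38,937.63

38937.63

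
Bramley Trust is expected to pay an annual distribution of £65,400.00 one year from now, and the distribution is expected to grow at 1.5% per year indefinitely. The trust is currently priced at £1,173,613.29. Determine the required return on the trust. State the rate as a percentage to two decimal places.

P = D₁/(r − g) ⇒ r = D₁/P + g = £65,400.0000/£1,173,613.29 + 0.015 = 0.055725 + 0.015 = 0.070725

7.07%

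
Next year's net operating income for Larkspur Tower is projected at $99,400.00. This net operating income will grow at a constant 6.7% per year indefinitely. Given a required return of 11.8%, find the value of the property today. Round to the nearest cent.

$1949019.61

Growing perpetuity: P = D₁ / (r − g) = $99,400.0000 / (0.118 − 0.067) = $1,949,019.61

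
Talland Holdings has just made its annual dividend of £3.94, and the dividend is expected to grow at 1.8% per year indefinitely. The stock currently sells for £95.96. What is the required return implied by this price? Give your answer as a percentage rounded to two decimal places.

D₁ = £3.94 × 1.018 = £4.0109
P = D₁/(r − g) ⇒ r = D₁/P + g = £4.0109/£95.96 + 0.018 = 0.041798 + 0.018 = 0.059798

5.98%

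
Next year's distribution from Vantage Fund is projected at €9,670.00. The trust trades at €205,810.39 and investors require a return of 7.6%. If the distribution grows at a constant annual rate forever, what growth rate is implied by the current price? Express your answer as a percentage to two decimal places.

2.90%

P = D₁/(r−g) ⇒ g = r − D₁/P = 0.076 − €9,670.00/€205,810.39 = 0.029015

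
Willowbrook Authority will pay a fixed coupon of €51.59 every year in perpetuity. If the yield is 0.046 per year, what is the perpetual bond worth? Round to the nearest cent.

Level perpetuity: PV = C / r = €51.59 / 0.046 = €1,121.52

€1121.52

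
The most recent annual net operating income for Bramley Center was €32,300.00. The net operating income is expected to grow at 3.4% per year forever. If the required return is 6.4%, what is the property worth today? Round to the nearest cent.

D₁ = D₀ × (1 + g) = €32,300.00 × 1.034 = €33,398.2000
Growing perpetuity: P = D₁ / (r − g) = €33,398.2000 / (0.064 − 0.034) = €1,113,273.33

€1113273.33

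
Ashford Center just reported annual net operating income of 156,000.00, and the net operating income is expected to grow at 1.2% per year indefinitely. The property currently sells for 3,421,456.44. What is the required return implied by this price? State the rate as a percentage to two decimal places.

D₁ = 156,000.00 × 1.012 = 157,872.0000
P = D₁/(r − g) ⇒ r = D₁/P + g = 157,872.0000/3,421,456.44 + 0.012 = 0.046142 + 0.012 = 0.058142

5.81%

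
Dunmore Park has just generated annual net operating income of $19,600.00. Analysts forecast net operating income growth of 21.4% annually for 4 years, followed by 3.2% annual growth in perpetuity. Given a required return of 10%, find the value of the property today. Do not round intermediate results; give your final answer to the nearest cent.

D_1 = 23794.40000
D_2 = 28886.40160
D_3 = 35068.09154
D_4 = 42572.66313
Terminal value at year 4: TV = D_4×(1+g_2)/(r−g_2) = 43934.98835/0.068 = 646102.76989
P_0 = D_1/(1+r)^1 + D_2/(1+r)^2 + D_3/(1+r)^3 + D_4/(1+r)^4 + TV/(1+r)^4
    = 21631.27273 + 23873.05917 + 26347.17622 + 29077.70175 + 441296.88539 = 542226.09525

$542226.10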